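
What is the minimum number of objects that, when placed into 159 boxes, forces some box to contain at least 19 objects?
n = (19 − 1)·159 + 1 = 2863

By the generalised pigeonhole principle, to guarantee some box contains ≥ r objects we need more than (r − 1) · k objects total. Threshold: n = (r − 1) · k + 1. With r = 19 and k = 159: n = 18 · 159 + 1 = 2862 + 1 = 2863. For n = 2862 = 18 · 159, we can put exactly 18 objects in every box, avoiding 19 in any single one — so 2863 is tight.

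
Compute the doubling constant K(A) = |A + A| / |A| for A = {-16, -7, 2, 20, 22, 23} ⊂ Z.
K = |A + A| / |A| = 19/6

Enumerate A + A = {a + b : a, b ∈ A}. With |A| = 6, there are |A|^2 = 36 ordered sum pairs; collecting distinct values, A + A = {-32, -23, -14, -5, 4, 6, 7, 13, 15, 16, 22, 24, 25, 40, 42, 43, 44, 45, 46}, so |A + A| = 19. Thus K = 19/6. For comparison, the minimum possible |A + A| over all 6-element sets is 2·6 − 1 = 11 (so min K = 11/6), attained only by arithmetic progressions.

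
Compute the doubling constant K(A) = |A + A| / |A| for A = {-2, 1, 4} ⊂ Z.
K = |A + A| / |A| = 5/3

Enumerate A + A = {a + b : a, b ∈ A}. With |A| = 3, there are |A|^2 = 9 ordered sum pairs; collecting distinct values, A + A = {-4, -1, 2, 5, 8}, so |A + A| = 5. Thus K = 5/3. Here |A + A| = 2|A| − 1 = 5, the minimum possible — so K = 5/3 is minimal, which holds iff A is an arithmetic progression.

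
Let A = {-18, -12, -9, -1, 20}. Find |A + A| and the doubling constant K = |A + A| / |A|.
K = |A + A| / |A| = 15/5 = 3

Enumerate A + A = {a + b : a, b ∈ A}. With |A| = 5, there are |A|^2 = 25 ordered sum pairs; collecting distinct values, A + A = {-36, -30, -27, -24, -21, -19, -18, -13, -10, -2, 2, 8, 11, 19, 40}, so |A + A| = 15. Thus K = 15/5 = 3. For comparison, the minimum possible |A + A| over all 5-element sets is 2·5 − 1 = 9 (so min K = 9/5), attained only by arithmetic progressions.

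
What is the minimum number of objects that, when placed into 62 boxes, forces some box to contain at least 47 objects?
n = (47 − 1)·62 + 1 = 2853

By the generalised pigeonhole principle, to guarantee some box contains ≥ r objects we need more than (r − 1) · k objects total. Threshold: n = (r − 1) · k + 1. With r = 47 and k = 62: n = 46 · 62 + 1 = 2852 + 1 = 2853. For n = 2852 = 46 · 62, we can put exactly 46 objects in every box, avoiding 47 in any single one — so 2853 is tight.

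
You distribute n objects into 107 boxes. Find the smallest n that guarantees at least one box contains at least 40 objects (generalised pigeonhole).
n = (40 − 1)·107 + 1 = 4174

By the generalised pigeonhole principle, to guarantee some box contains ≥ r objects we need more than (r − 1) · k objects total. Threshold: n = (r − 1) · k + 1. With r = 40 and k = 107: n = 39 · 107 + 1 = 4173 + 1 = 4174. For n = 4173 = 39 · 107, we can put exactly 39 objects in every box, avoiding 40 in any single one — so 4174 is tight.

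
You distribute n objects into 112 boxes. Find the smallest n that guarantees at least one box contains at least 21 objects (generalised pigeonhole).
n = (21 − 1)·112 + 1 = 2241

By the generalised pigeonhole principle, to guarantee some box contains ≥ r objects we need more than (r − 1) · k objects total. Threshold: n = (r − 1) · k + 1. With r = 21 and k = 112: n = 20 · 112 + 1 = 2240 + 1 = 2241. For n = 2240 = 20 · 112, we can put exactly 20 objects in every box, avoiding 21 in any single one — so 2241 is tight.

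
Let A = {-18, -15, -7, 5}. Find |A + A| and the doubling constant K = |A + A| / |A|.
K = |A + A| / |A| = 10/4 = 5/2

Enumerate A + A = {a + b : a, b ∈ A}. With |A| = 4, there are |A|^2 = 16 ordered sum pairs; collecting distinct values, A + A = {-36, -33, -30, -25, -22, -14, -13, -10, -2, 10}, so |A + A| = 10. Thus K = 10/4 = 5/2. For comparison, the minimum possible |A + A| over all 4-element sets is 2·4 − 1 = 7 (so min K = 7/4), attained only by arithmetic progressions.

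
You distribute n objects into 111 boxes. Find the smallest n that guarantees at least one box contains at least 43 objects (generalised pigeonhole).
n = (43 − 1)·111 + 1 = 4663

By the generalised pigeonhole principle, to guarantee some box contains ≥ r objects we need more than (r − 1) · k objects total. Threshold: n = (r − 1) · k + 1. With r = 43 and k = 111: n = 42 · 111 + 1 = 4662 + 1 = 4663. For n = 4662 = 42 · 111, we can put exactly 42 objects in every box, avoiding 43 in any single one — so 4663 is tight.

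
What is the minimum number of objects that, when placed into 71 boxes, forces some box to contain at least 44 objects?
n = (44 − 1)·71 + 1 = 3054

By the generalised pigeonhole principle, to guarantee some box contains ≥ r objects we need more than (r − 1) · k objects total. Threshold: n = (r − 1) · k + 1. With r = 44 and k = 71: n = 43 · 71 + 1 = 3053 + 1 = 3054. For n = 3053 = 43 · 71, we can put exactly 43 objects in every box, avoiding 44 in any single one — so 3054 is tight.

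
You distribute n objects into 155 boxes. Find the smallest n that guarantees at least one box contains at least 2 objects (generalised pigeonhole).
n = (2 − 1)·155 + 1 = 156

By the generalised pigeonhole principle, to guarantee some box contains ≥ r objects we need more than (r − 1) · k objects total. Threshold: n = (r − 1) · k + 1. With r = 2 and k = 155: n = 1 · 155 + 1 = 155 + 1 = 156. For n = 155 = 1 · 155, we can put exactly 1 objects in every box, avoiding 2 in any single one — so 156 is tight.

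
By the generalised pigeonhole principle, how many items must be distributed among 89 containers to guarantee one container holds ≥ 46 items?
n = (46 − 1)·89 + 1 = 4006

By the generalised pigeonhole principle, to guarantee some box contains ≥ r objects we need more than (r − 1) · k objects total. Threshold: n = (r − 1) · k + 1. With r = 46 and k = 89: n = 45 · 89 + 1 = 4005 + 1 = 4006. For n = 4005 = 45 · 89, we can put exactly 45 objects in every box, avoiding 46 in any single one — so 4006 is tight.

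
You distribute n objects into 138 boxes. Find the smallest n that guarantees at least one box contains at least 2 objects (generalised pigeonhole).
n = (2 − 1)·138 + 1 = 139

By the generalised pigeonhole principle, to guarantee some box contains ≥ r objects we need more than (r − 1) · k objects total. Threshold: n = (r − 1) · k + 1. With r = 2 and k = 138: n = 1 · 138 + 1 = 138 + 1 = 139. For n = 138 = 1 · 138, we can put exactly 1 objects in every box, avoiding 2 in any single one — so 139 is tight.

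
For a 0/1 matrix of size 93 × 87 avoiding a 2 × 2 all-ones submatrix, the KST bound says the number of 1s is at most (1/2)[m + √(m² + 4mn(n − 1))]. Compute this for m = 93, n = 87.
z(93, 87; 2, 2) ≤ (1/2)[93 + √(93² + 4·93·87·86)] = (1/2)[93 + √2791953] = 881.9569

Kővári–Sós–Turán: let r_1, ..., r_93 be the row sums and z = Σ r_i the total number of 1s. Each pair of columns can share at most one row with both entries 1 (else a 2×2 all-ones block appears), so Σ_i C(r_i, 2) ≤ C(87, 2) = 3741. By convexity Σ_i C(r_i, 2) ≥ 93·C(z/93, 2) = z(z − 93)/(2·93), giving z² − 93z − 93·87·86 ≤ 0 and hence z ≤ (1/2)[93 + √(8649 + 4·695826)] = (1/2)[93 + √2791953] ≈ (1/2)(93 + 1670.9138) = 881.9569.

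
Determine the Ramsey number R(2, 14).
R(2, 14) = 14

R(2, k) = k for all k ≥ 2: in a 2-colouring of K_k, either some edge is red (a red K_2) or all edges are blue (a blue K_k). And K_{13} coloured all-blue has no blue K_14, so R(2, 14) > 13. Hence R(2, 14) = 14.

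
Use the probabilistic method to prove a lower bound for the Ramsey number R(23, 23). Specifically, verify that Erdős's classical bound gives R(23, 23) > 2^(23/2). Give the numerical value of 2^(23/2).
2^(23/2) = 2896.3094; so R(23, 23) > 2896.3094

Colour each edge of K_n uniformly at random with red/blue. The expected number of monochromatic K_23 is C(n, 23) · 2 · 2^(−C(23,2)). If C(n, 23) · 2^(1 − C(23,2)) < 1, then with positive probability no monochromatic K_23 exists, so R(23, 23) > n. The standard estimate C(n, 23) ≤ n^23/23! shows this inequality holds whenever n ≤ 2^(23/2) (since 23! · 2^(C(23,2) − 1) > 2^(23^2/2) ≥ n^23). Hence R(23, 23) > 2^(23/2) = 2896.3094.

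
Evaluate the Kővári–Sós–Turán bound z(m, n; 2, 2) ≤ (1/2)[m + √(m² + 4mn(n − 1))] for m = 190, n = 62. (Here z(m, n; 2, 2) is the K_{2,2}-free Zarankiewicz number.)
z(190, 62; 2, 2) ≤ (1/2)[190 + √(190² + 4·190·62·61)] = (1/2)[190 + √2910420] = 947.9977

Kővári–Sós–Turán: let r_1, ..., r_190 be the row sums and z = Σ r_i the total number of 1s. Each pair of columns can share at most one row with both entries 1 (else a 2×2 all-ones block appears), so Σ_i C(r_i, 2) ≤ C(62, 2) = 1891. By convexity Σ_i C(r_i, 2) ≥ 190·C(z/190, 2) = z(z − 190)/(2·190), giving z² − 190z − 190·62·61 ≤ 0 and hence z ≤ (1/2)[190 + √(36100 + 4·718580)] = (1/2)[190 + √2910420] ≈ (1/2)(190 + 1705.9953) = 947.9977.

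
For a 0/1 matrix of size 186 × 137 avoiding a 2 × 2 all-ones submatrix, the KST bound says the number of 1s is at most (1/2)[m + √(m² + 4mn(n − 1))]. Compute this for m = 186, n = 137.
z(186, 137; 2, 2) ≤ (1/2)[186 + √(186² + 4·186·137·136)] = (1/2)[186 + √13896804] = 1956.9209

Kővári–Sós–Turán: let r_1, ..., r_186 be the row sums and z = Σ r_i the total number of 1s. Each pair of columns can share at most one row with both entries 1 (else a 2×2 all-ones block appears), so Σ_i C(r_i, 2) ≤ C(137, 2) = 9316. By convexity Σ_i C(r_i, 2) ≥ 186·C(z/186, 2) = z(z − 186)/(2·186), giving z² − 186z − 186·137·136 ≤ 0 and hence z ≤ (1/2)[186 + √(34596 + 4·3465552)] = (1/2)[186 + √13896804] ≈ (1/2)(186 + 3727.8417) = 1956.9209.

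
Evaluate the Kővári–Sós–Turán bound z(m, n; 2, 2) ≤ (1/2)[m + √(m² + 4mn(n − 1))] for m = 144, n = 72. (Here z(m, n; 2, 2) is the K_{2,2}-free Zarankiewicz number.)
z(144, 72; 2, 2) ≤ (1/2)[144 + √(144² + 4·144·72·71)] = (1/2)[144 + √2965248] = 932.9948

Kővári–Sós–Turán: let r_1, ..., r_144 be the row sums and z = Σ r_i the total number of 1s. Each pair of columns can share at most one row with both entries 1 (else a 2×2 all-ones block appears), so Σ_i C(r_i, 2) ≤ C(72, 2) = 2556. By convexity Σ_i C(r_i, 2) ≥ 144·C(z/144, 2) = z(z − 144)/(2·144), giving z² − 144z − 144·72·71 ≤ 0 and hence z ≤ (1/2)[144 + √(20736 + 4·736128)] = (1/2)[144 + √2965248] ≈ (1/2)(144 + 1721.9895) = 932.9948.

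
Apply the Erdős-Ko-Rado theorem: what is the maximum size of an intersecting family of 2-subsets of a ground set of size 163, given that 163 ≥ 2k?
max |F| = C(162, 1) = 162

The Erdős-Ko-Rado theorem states: for n ≥ 2k, an intersecting family of k-subsets of an n-element set has size at most C(n − 1, k − 1), with equality for 'star' families {A ⊆ [n] : |A| = k, i ∈ A} (fix an element i). For n = 163, k = 2: C(162, 1) = 162.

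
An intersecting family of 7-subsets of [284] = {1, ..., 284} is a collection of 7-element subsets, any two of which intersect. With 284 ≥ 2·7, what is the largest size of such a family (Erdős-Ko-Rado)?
max |F| = C(283, 6) = 676419934218

Erdős-Ko-Rado (1961): when n ≥ 2k, max |F| = C(n−1, k−1). The bound is attained by the star {A : i ∈ A} for any fixed i ∈ [n]. Here C(284−1, 7−1) = C(283, 6) = 676419934218.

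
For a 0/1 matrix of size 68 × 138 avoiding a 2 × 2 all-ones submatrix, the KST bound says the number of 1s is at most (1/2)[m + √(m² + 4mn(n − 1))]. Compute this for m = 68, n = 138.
z(68, 138; 2, 2) ≤ (1/2)[68 + √(68² + 4·68·138·137)] = (1/2)[68 + √5147056] = 1168.3562

Kővári–Sós–Turán: let r_1, ..., r_68 be the row sums and z = Σ r_i the total number of 1s. Each pair of columns can share at most one row with both entries 1 (else a 2×2 all-ones block appears), so Σ_i C(r_i, 2) ≤ C(138, 2) = 9453. By convexity Σ_i C(r_i, 2) ≥ 68·C(z/68, 2) = z(z − 68)/(2·68), giving z² − 68z − 68·138·137 ≤ 0 and hence z ≤ (1/2)[68 + √(4624 + 4·1285608)] = (1/2)[68 + √5147056] ≈ (1/2)(68 + 2268.7124) = 1168.3562.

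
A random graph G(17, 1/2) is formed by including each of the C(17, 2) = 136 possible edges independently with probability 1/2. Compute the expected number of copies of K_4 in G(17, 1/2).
E[# K_4] = C(17, 4) · (1/2)^C(4, 2) = 2380 / 2^6 = 595/16 = 37.1875

For each 4-subset S of vertices (there are C(17, 4) = 2380 such S), let X_S = 1 if S induces a K_4 (all C(4, 2) = 6 edges present). Then P(X_S = 1) = (1/2)^6 = 1/64. By linearity of expectation, E[# K_4] = C(17, 4) · (1/2)^6 = 2380 / 64 = 595/16 = 37.1875.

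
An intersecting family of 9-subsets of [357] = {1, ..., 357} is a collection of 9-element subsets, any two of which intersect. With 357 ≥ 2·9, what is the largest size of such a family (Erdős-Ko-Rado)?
max |F| = C(356, 8) = 5911246178451900

The Erdős-Ko-Rado theorem states: for n ≥ 2k, an intersecting family of k-subsets of an n-element set has size at most C(n − 1, k − 1), with equality for 'star' families {A ⊆ [n] : |A| = k, i ∈ A} (fix an element i). For n = 357, k = 9: C(356, 8) = 5911246178451900.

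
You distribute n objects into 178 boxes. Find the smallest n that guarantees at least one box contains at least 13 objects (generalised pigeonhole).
n = (13 − 1)·178 + 1 = 2137

By the generalised pigeonhole principle, to guarantee some box contains ≥ r objects we need more than (r − 1) · k objects total. Threshold: n = (r − 1) · k + 1. With r = 13 and k = 178: n = 12 · 178 + 1 = 2136 + 1 = 2137. For n = 2136 = 12 · 178, we can put exactly 12 objects in every box, avoiding 13 in any single one — so 2137 is tight.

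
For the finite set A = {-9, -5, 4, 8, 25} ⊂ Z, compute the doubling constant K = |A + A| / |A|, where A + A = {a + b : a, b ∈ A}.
K = |A + A| / |A| = 13/5

Enumerate A + A = {a + b : a, b ∈ A}. With |A| = 5, there are |A|^2 = 25 ordered sum pairs; collecting distinct values, A + A = {-18, -14, -10, -5, -1, 3, 8, 12, 16, 20, 29, 33, 50}, so |A + A| = 13. Thus K = 13/5. For comparison, the minimum possible |A + A| over all 5-element sets is 2·5 − 1 = 9 (so min K = 9/5), attained only by arithmetic progressions.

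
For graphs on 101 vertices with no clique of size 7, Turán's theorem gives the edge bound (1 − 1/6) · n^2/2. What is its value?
Turán density bound = (5/6) · 101^2/2 = 51005/12 ≈ 4250.4167

Turán's theorem: ex(n, K_{r+1}) is achieved by the complete r-partite Turán graph T(n, r) with parts as balanced as possible, and is at most (1 − 1/r) · n^2/2. For r = 6, n = 101: the density bound is (5/6) · 10201/2 = 51005/12 ≈ 4250.4167. The integer-valued extremum is e(T(101, 6)) = 4250, which is strictly less than the density bound 51005/12 since 6 ∤ 101 (the parts of T(101, 6) cannot all be equal).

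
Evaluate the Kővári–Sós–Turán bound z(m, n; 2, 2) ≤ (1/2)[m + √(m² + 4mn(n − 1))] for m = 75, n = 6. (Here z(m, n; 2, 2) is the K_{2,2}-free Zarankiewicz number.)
z(75, 6; 2, 2) ≤ (1/2)[75 + √(75² + 4·75·6·5)] = (1/2)[75 + √14625] = 97.9669

Kővári–Sós–Turán: let r_1, ..., r_75 be the row sums and z = Σ r_i the total number of 1s. Each pair of columns can share at most one row with both entries 1 (else a 2×2 all-ones block appears), so Σ_i C(r_i, 2) ≤ C(6, 2) = 15. By convexity Σ_i C(r_i, 2) ≥ 75·C(z/75, 2) = z(z − 75)/(2·75), giving z² − 75z − 75·6·5 ≤ 0 and hence z ≤ (1/2)[75 + √(5625 + 4·2250)] = (1/2)[75 + √14625] ≈ (1/2)(75 + 120.9339) = 97.9669.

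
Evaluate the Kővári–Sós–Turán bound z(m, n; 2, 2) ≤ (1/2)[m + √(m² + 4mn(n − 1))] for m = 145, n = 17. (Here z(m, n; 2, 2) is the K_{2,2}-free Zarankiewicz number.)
z(145, 17; 2, 2) ≤ (1/2)[145 + √(145² + 4·145·17·16)] = (1/2)[145 + √178785] = 283.9149

Kővári–Sós–Turán: let r_1, ..., r_145 be the row sums and z = Σ r_i the total number of 1s. Each pair of columns can share at most one row with both entries 1 (else a 2×2 all-ones block appears), so Σ_i C(r_i, 2) ≤ C(17, 2) = 136. By convexity Σ_i C(r_i, 2) ≥ 145·C(z/145, 2) = z(z − 145)/(2·145), giving z² − 145z − 145·17·16 ≤ 0 and hence z ≤ (1/2)[145 + √(21025 + 4·39440)] = (1/2)[145 + √178785] ≈ (1/2)(145 + 422.8298) = 283.9149.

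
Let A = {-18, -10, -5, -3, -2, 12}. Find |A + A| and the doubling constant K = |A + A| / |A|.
K = |A + A| / |A| = 19/6

Enumerate A + A = {a + b : a, b ∈ A}. With |A| = 6, there are |A|^2 = 36 ordered sum pairs; collecting distinct values, A + A = {-36, -28, -23, -21, -20, -15, -13, -12, -10, -8, -7, -6, -5, -4, 2, 7, 9, 10, 24}, so |A + A| = 19. Thus K = 19/6. For comparison, the minimum possible |A + A| over all 6-element sets is 2·6 − 1 = 11 (so min K = 11/6), attained only by arithmetic progressions.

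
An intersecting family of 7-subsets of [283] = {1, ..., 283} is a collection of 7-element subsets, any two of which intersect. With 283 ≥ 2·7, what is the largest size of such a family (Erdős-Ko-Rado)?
max |F| = C(282, 6) = 662078875542

Erdős-Ko-Rado (1961): when n ≥ 2k, max |F| = C(n−1, k−1). The bound is attained by the star {A : i ∈ A} for any fixed i ∈ [n]. Here C(283−1, 7−1) = C(282, 6) = 662078875542.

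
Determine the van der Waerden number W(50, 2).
W(50, 2) = 50 + 1 = 51

A 2-term AP is any pair of integers, so a monochromatic 2-AP exists iff some colour is used at least twice. With 50 colours, the colouring i ↦ i on {1, ..., 50} uses each colour once, avoiding any monochromatic pair, so W(50, 2) > 50. For {1, ..., 51}, pigeonhole forces two integers of the same colour, which form a monochromatic 2-AP. Hence W(50, 2) = 51.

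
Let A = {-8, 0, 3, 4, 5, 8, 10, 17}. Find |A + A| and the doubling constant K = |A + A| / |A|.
K = |A + A| / |A| = 29/8

Enumerate A + A = {a + b : a, b ∈ A}. With |A| = 8, there are |A|^2 = 64 ordered sum pairs; collecting distinct values, A + A = {-16, -8, -5, -4, -3, 0, 2, 3, 4, 5, 6, 7, 8, 9, 10, 11, 12, 13, 14, 15, 16, 17, 18, 20, 21, 22, 25, 27, 34}, so |A + A| = 29. Thus K = 29/8. For comparison, the minimum possible |A + A| over all 8-element sets is 2·8 − 1 = 15 (so min K = 15/8), attained only by arithmetic progressions.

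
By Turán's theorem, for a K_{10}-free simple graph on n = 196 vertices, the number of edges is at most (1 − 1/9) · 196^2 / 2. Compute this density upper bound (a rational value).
Turán density bound = (8/9) · 196^2/2 = 153664/9 ≈ 17073.7778

Turán's theorem: ex(n, K_{r+1}) is achieved by the complete r-partite Turán graph T(n, r) with parts as balanced as possible, and is at most (1 − 1/r) · n^2/2. For r = 9, n = 196: the density bound is (8/9) · 38416/2 = 153664/9 ≈ 17073.7778. The integer-valued extremum is e(T(196, 9)) = 17073, which is strictly less than the density bound 153664/9 since 9 ∤ 196 (the parts of T(196, 9) cannot all be equal).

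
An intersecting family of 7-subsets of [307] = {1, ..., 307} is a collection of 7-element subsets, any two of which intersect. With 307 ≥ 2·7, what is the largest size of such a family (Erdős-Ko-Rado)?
max |F| = C(306, 6) = 1085371516236

The Erdős-Ko-Rado theorem states: for n ≥ 2k, an intersecting family of k-subsets of an n-element set has size at most C(n − 1, k − 1), with equality for 'star' families {A ⊆ [n] : |A| = k, i ∈ A} (fix an element i). For n = 307, k = 7: C(306, 6) = 1085371516236.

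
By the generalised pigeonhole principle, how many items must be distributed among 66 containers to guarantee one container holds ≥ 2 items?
n = (2 − 1)·66 + 1 = 67

By the generalised pigeonhole principle, to guarantee some box contains ≥ r objects we need more than (r − 1) · k objects total. Threshold: n = (r − 1) · k + 1. With r = 2 and k = 66: n = 1 · 66 + 1 = 66 + 1 = 67. For n = 66 = 1 · 66, we can put exactly 1 objects in every box, avoiding 2 in any single one — so 67 is tight.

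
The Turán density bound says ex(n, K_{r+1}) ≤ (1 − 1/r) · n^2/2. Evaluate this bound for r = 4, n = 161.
Turán density bound = (3/4) · 161^2/2 = 77763/8 ≈ 9720.375

Turán's theorem: ex(n, K_{r+1}) is achieved by the complete r-partite Turán graph T(n, r) with parts as balanced as possible, and is at most (1 − 1/r) · n^2/2. For r = 4, n = 161: the density bound is (3/4) · 25921/2 = 77763/8 ≈ 9720.375. The integer-valued extremum is e(T(161, 4)) = 9720, which is strictly less than the density bound 77763/8 since 4 ∤ 161 (the parts of T(161, 4) cannot all be equal).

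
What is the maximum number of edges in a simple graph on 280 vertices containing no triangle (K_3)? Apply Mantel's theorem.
ex(280, K_3) = ⌊280^2/4⌋ = 19600

Mantel (1907): a triangle-free graph on n vertices has at most ⌊n^2/4⌋ edges, with equality for the complete bipartite graph K_{⌊n/2⌋, ⌈n/2⌉}. For n = 280: ⌊280^2/4⌋ = ⌊78400/4⌋ = 19600. The extremal graph is K_{140, 140}, which has 140·140 = 19600 edges.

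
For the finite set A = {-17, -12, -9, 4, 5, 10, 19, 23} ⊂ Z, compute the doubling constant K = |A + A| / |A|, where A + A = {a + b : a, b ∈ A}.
K = |A + A| / |A| = 33/8

Enumerate A + A = {a + b : a, b ∈ A}. With |A| = 8, there are |A|^2 = 64 ordered sum pairs; collecting distinct values, A + A = {-34, -29, -26, -24, -21, -18, -13, -12, -8, -7, -5, -4, -2, 1, 2, 6, 7, 8, 9, 10, 11, 14, 15, 20, 23, 24, 27, 28, 29, 33, 38, 42, 46}, so |A + A| = 33. Thus K = 33/8. For comparison, the minimum possible |A + A| over all 8-element sets is 2·8 − 1 = 15 (so min K = 15/8), attained only by arithmetic progressions.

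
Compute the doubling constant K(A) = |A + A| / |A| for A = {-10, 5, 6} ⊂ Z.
K = |A + A| / |A| = 6/3 = 2

Enumerate A + A = {a + b : a, b ∈ A}. With |A| = 3, there are |A|^2 = 9 ordered sum pairs; collecting distinct values, A + A = {-20, -5, -4, 10, 11, 12}, so |A + A| = 6. Thus K = 6/3 = 2. For comparison, the minimum possible |A + A| over all 3-element sets is 2·3 − 1 = 5 (so min K = 5/3), attained only by arithmetic progressions.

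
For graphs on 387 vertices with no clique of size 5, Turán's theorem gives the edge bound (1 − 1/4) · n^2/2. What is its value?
Turán density bound = (3/4) · 387^2/2 = 449307/8 ≈ 56163.375

Turán's theorem: ex(n, K_{r+1}) is achieved by the complete r-partite Turán graph T(n, r) with parts as balanced as possible, and is at most (1 − 1/r) · n^2/2. For r = 4, n = 387: the density bound is (3/4) · 149769/2 = 449307/8 ≈ 56163.375. The integer-valued extremum is e(T(387, 4)) = 56163, which is strictly less than the density bound 449307/8 since 4 ∤ 387 (the parts of T(387, 4) cannot all be equal).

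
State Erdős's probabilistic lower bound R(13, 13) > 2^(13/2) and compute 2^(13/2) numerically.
2^(13/2) = 90.5097; so R(13, 13) > 90.5097

Colour each edge of K_n uniformly at random with red/blue. The expected number of monochromatic K_13 is C(n, 13) · 2 · 2^(−C(13,2)). If C(n, 13) · 2^(1 − C(13,2)) < 1, then with positive probability no monochromatic K_13 exists, so R(13, 13) > n. The standard estimate C(n, 13) ≤ n^13/13! shows this inequality holds whenever n ≤ 2^(13/2) (since 13! · 2^(C(13,2) − 1) > 2^(13^2/2) ≥ n^13). Hence R(13, 13) > 2^(13/2) = 90.5097.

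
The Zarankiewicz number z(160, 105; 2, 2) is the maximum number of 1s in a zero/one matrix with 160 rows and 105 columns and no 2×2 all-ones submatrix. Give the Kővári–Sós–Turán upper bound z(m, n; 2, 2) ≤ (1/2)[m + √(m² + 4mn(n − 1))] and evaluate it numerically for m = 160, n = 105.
z(160, 105; 2, 2) ≤ (1/2)[160 + √(160² + 4·160·105·104)] = (1/2)[160 + √7014400] = 1404.2356

Kővári–Sós–Turán: let r_1, ..., r_160 be the row sums and z = Σ r_i the total number of 1s. Each pair of columns can share at most one row with both entries 1 (else a 2×2 all-ones block appears), so Σ_i C(r_i, 2) ≤ C(105, 2) = 5460. By convexity Σ_i C(r_i, 2) ≥ 160·C(z/160, 2) = z(z − 160)/(2·160), giving z² − 160z − 160·105·104 ≤ 0 and hence z ≤ (1/2)[160 + √(25600 + 4·1747200)] = (1/2)[160 + √7014400] ≈ (1/2)(160 + 2648.4713) = 1404.2356.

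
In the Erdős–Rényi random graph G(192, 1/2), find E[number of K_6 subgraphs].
E[# K_6] = C(192, 6) · (1/2)^C(6, 2) = 64300886496 / 2^15 = 2009402703/1024 ≈ 1962307.327148

For each 6-subset S of vertices (there are C(192, 6) = 64300886496 such S), let X_S = 1 if S induces a K_6 (all C(6, 2) = 15 edges present). Then P(X_S = 1) = (1/2)^15 = 1/32768. By linearity of expectation, E[# K_6] = C(192, 6) · (1/2)^15 = 64300886496 / 32768 = 2009402703/1024 ≈ 1962307.327148.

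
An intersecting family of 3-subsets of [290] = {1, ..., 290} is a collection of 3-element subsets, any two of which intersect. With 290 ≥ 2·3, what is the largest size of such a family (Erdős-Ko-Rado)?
max |F| = C(289, 2) = 41616

Erdős-Ko-Rado (1961): when n ≥ 2k, max |F| = C(n−1, k−1). The bound is attained by the star {A : i ∈ A} for any fixed i ∈ [n]. Here C(290−1, 3−1) = C(289, 2) = 41616.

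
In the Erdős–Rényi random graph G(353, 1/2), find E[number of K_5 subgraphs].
E[# K_5] = C(353, 5) · (1/2)^C(5, 2) = 44395270920 / 2^10 = 5549408865/128 = 43354756.7578125

For each 5-subset S of vertices (there are C(353, 5) = 44395270920 such S), let X_S = 1 if S induces a K_5 (all C(5, 2) = 10 edges present). Then P(X_S = 1) = (1/2)^10 = 1/1024. By linearity of expectation, E[# K_5] = C(353, 5) · (1/2)^10 = 44395270920 / 1024 = 5549408865/128 = 43354756.7578125.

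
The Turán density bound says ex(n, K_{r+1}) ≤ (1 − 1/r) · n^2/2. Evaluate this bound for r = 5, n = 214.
Turán density bound = (4/5) · 214^2/2 = 91592/5 ≈ 18318.4

Turán's theorem: ex(n, K_{r+1}) is achieved by the complete r-partite Turán graph T(n, r) with parts as balanced as possible, and is at most (1 − 1/r) · n^2/2. For r = 5, n = 214: the density bound is (4/5) · 45796/2 = 91592/5 ≈ 18318.4. The integer-valued extremum is e(T(214, 5)) = 18318, which is strictly less than the density bound 91592/5 since 5 ∤ 214 (the parts of T(214, 5) cannot all be equal).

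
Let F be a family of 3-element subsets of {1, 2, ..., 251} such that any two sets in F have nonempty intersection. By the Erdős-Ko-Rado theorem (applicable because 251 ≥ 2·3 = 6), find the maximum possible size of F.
max |F| = C(250, 2) = 31125

The Erdős-Ko-Rado theorem states: for n ≥ 2k, an intersecting family of k-subsets of an n-element set has size at most C(n − 1, k − 1), with equality for 'star' families {A ⊆ [n] : |A| = k, i ∈ A} (fix an element i). For n = 251, k = 3: C(250, 2) = 31125.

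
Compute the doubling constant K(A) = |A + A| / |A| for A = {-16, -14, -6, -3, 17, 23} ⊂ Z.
K = |A + A| / |A| = 21/6 = 7/2

Enumerate A + A = {a + b : a, b ∈ A}. With |A| = 6, there are |A|^2 = 36 ordered sum pairs; collecting distinct values, A + A = {-32, -30, -28, -22, -20, -19, -17, -12, -9, -6, 1, 3, 7, 9, 11, 14, 17, 20, 34, 40, 46}, so |A + A| = 21. Thus K = 21/6 = 7/2. For comparison, the minimum possible |A + A| over all 6-element sets is 2·6 − 1 = 11 (so min K = 11/6), attained only by arithmetic progressions.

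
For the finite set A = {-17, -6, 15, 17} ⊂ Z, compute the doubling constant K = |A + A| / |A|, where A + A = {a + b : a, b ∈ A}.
K = |A + A| / |A| = 10/4 = 5/2

Enumerate A + A = {a + b : a, b ∈ A}. With |A| = 4, there are |A|^2 = 16 ordered sum pairs; collecting distinct values, A + A = {-34, -23, -12, -2, 0, 9, 11, 30, 32, 34}, so |A + A| = 10. Thus K = 10/4 = 5/2. For comparison, the minimum possible |A + A| over all 4-element sets is 2·4 − 1 = 7 (so min K = 7/4), attained only by arithmetic progressions.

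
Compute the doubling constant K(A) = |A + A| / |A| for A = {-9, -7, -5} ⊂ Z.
K = |A + A| / |A| = 5/3

Enumerate A + A = {a + b : a, b ∈ A}. With |A| = 3, there are |A|^2 = 9 ordered sum pairs; collecting distinct values, A + A = {-18, -16, -14, -12, -10}, so |A + A| = 5. Thus K = 5/3. Here |A + A| = 2|A| − 1 = 5, the minimum possible — so K = 5/3 is minimal, which holds iff A is an arithmetic progression.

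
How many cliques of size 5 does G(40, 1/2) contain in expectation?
E[# K_5] = C(40, 5) · (1/2)^C(5, 2) = 658008 / 2^10 = 82251/128 = 642.5859375

For each 5-subset S of vertices (there are C(40, 5) = 658008 such S), let X_S = 1 if S induces a K_5 (all C(5, 2) = 10 edges present). Then P(X_S = 1) = (1/2)^10 = 1/1024. By linearity of expectation, E[# K_5] = C(40, 5) · (1/2)^10 = 658008 / 1024 = 82251/128 = 642.5859375.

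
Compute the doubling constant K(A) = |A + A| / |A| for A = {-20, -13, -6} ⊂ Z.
K = |A + A| / |A| = 5/3

Enumerate A + A = {a + b : a, b ∈ A}. With |A| = 3, there are |A|^2 = 9 ordered sum pairs; collecting distinct values, A + A = {-40, -33, -26, -19, -12}, so |A + A| = 5. Thus K = 5/3. Here |A + A| = 2|A| − 1 = 5, the minimum possible — so K = 5/3 is minimal, which holds iff A is an arithmetic progression.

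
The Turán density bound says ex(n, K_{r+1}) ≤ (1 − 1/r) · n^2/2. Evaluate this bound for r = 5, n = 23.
Turán density bound = (4/5) · 23^2/2 = 1058/5 ≈ 211.6

Turán's theorem: ex(n, K_{r+1}) is achieved by the complete r-partite Turán graph T(n, r) with parts as balanced as possible, and is at most (1 − 1/r) · n^2/2. For r = 5, n = 23: the density bound is (4/5) · 529/2 = 1058/5 ≈ 211.6. The integer-valued extremum is e(T(23, 5)) = 211, which is strictly less than the density bound 1058/5 since 5 ∤ 23 (the parts of T(23, 5) cannot all be equal).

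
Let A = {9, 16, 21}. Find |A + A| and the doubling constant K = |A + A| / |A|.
K = |A + A| / |A| = 6/3 = 2

Enumerate A + A = {a + b : a, b ∈ A}. With |A| = 3, there are |A|^2 = 9 ordered sum pairs; collecting distinct values, A + A = {18, 25, 30, 32, 37, 42}, so |A + A| = 6. Thus K = 6/3 = 2. For comparison, the minimum possible |A + A| over all 3-element sets is 2·3 − 1 = 5 (so min K = 5/3), attained only by arithmetic progressions.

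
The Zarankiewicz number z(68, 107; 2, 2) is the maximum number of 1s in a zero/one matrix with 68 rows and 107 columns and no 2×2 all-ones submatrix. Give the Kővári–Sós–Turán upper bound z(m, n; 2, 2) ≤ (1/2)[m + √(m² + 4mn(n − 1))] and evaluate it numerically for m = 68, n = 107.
z(68, 107; 2, 2) ≤ (1/2)[68 + √(68² + 4·68·107·106)] = (1/2)[68 + √3089648] = 912.8697

Kővári–Sós–Turán: let r_1, ..., r_68 be the row sums and z = Σ r_i the total number of 1s. Each pair of columns can share at most one row with both entries 1 (else a 2×2 all-ones block appears), so Σ_i C(r_i, 2) ≤ C(107, 2) = 5671. By convexity Σ_i C(r_i, 2) ≥ 68·C(z/68, 2) = z(z − 68)/(2·68), giving z² − 68z − 68·107·106 ≤ 0 and hence z ≤ (1/2)[68 + √(4624 + 4·771256)] = (1/2)[68 + √3089648] ≈ (1/2)(68 + 1757.7395) = 912.8697.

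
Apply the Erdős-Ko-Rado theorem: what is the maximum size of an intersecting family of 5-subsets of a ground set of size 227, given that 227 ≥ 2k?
max |F| = C(226, 4) = 105835800

The Erdős-Ko-Rado theorem states: for n ≥ 2k, an intersecting family of k-subsets of an n-element set has size at most C(n − 1, k − 1), with equality for 'star' families {A ⊆ [n] : |A| = k, i ∈ A} (fix an element i). For n = 227, k = 5: C(226, 4) = 105835800.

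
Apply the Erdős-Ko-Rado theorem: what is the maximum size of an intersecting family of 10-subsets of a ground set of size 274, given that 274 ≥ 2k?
max |F| = C(273, 9) = 20315495493119190

The Erdős-Ko-Rado theorem states: for n ≥ 2k, an intersecting family of k-subsets of an n-element set has size at most C(n − 1, k − 1), with equality for 'star' families {A ⊆ [n] : |A| = k, i ∈ A} (fix an element i). For n = 274, k = 10: C(273, 9) = 20315495493119190.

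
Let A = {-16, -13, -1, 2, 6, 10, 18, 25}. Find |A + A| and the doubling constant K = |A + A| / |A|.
K = |A + A| / |A| = 29/8

Enumerate A + A = {a + b : a, b ∈ A}. With |A| = 8, there are |A|^2 = 64 ordered sum pairs; collecting distinct values, A + A = {-32, -29, -26, -17, -14, -11, -10, -7, -6, -3, -2, 1, 2, 4, 5, 8, 9, 12, 16, 17, 20, 24, 27, 28, 31, 35, 36, 43, 50}, so |A + A| = 29. Thus K = 29/8. For comparison, the minimum possible |A + A| over all 8-element sets is 2·8 − 1 = 15 (so min K = 15/8), attained only by arithmetic progressions.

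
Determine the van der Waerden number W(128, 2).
W(128, 2) = 128 + 1 = 129

A 2-term AP is any pair of integers, so a monochromatic 2-AP exists iff some colour is used at least twice. With 128 colours, the colouring i ↦ i on {1, ..., 128} uses each colour once, avoiding any monochromatic pair, so W(128, 2) > 128. For {1, ..., 129}, pigeonhole forces two integers of the same colour, which form a monochromatic 2-AP. Hence W(128, 2) = 129.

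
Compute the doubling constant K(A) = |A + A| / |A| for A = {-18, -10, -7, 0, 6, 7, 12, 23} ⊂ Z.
K = |A + A| / |A| = 32/8 = 4

Enumerate A + A = {a + b : a, b ∈ A}. With |A| = 8, there are |A|^2 = 64 ordered sum pairs; collecting distinct values, A + A = {-36, -28, -25, -20, -18, -17, -14, -12, -11, -10, -7, -6, -4, -3, -1, 0, 2, 5, 6, 7, 12, 13, 14, 16, 18, 19, 23, 24, 29, 30, 35, 46}, so |A + A| = 32. Thus K = 32/8 = 4. For comparison, the minimum possible |A + A| over all 8-element sets is 2·8 − 1 = 15 (so min K = 15/8), attained only by arithmetic progressions.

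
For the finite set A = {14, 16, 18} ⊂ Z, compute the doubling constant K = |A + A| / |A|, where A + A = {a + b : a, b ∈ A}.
K = |A + A| / |A| = 5/3

Enumerate A + A = {a + b : a, b ∈ A}. With |A| = 3, there are |A|^2 = 9 ordered sum pairs; collecting distinct values, A + A = {28, 30, 32, 34, 36}, so |A + A| = 5. Thus K = 5/3. Here |A + A| = 2|A| − 1 = 5, the minimum possible — so K = 5/3 is minimal, which holds iff A is an arithmetic progression.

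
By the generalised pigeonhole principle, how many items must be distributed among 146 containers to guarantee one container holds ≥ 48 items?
n = (48 − 1)·146 + 1 = 6863

By the generalised pigeonhole principle, to guarantee some box contains ≥ r objects we need more than (r − 1) · k objects total. Threshold: n = (r − 1) · k + 1. With r = 48 and k = 146: n = 47 · 146 + 1 = 6862 + 1 = 6863. For n = 6862 = 47 · 146, we can put exactly 47 objects in every box, avoiding 48 in any single one — so 6863 is tight.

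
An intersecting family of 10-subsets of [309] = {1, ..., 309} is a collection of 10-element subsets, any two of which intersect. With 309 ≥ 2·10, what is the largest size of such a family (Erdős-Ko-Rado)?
max |F| = C(308, 9) = 61088326838816200

The Erdős-Ko-Rado theorem states: for n ≥ 2k, an intersecting family of k-subsets of an n-element set has size at most C(n − 1, k − 1), with equality for 'star' families {A ⊆ [n] : |A| = k, i ∈ A} (fix an element i). For n = 309, k = 10: C(308, 9) = 61088326838816200.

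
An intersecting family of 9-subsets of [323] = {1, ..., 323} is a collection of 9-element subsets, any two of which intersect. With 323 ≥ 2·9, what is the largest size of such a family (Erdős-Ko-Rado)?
max |F| = C(322, 8) = 2625820657641720

The Erdős-Ko-Rado theorem states: for n ≥ 2k, an intersecting family of k-subsets of an n-element set has size at most C(n − 1, k − 1), with equality for 'star' families {A ⊆ [n] : |A| = k, i ∈ A} (fix an element i). For n = 323, k = 9: C(322, 8) = 2625820657641720.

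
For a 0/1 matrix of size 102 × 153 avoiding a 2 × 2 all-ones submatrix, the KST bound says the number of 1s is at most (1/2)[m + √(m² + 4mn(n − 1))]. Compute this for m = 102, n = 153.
z(102, 153; 2, 2) ≤ (1/2)[102 + √(102² + 4·102·153·152)] = (1/2)[102 + √9498852] = 1592.0104

Kővári–Sós–Turán: let r_1, ..., r_102 be the row sums and z = Σ r_i the total number of 1s. Each pair of columns can share at most one row with both entries 1 (else a 2×2 all-ones block appears), so Σ_i C(r_i, 2) ≤ C(153, 2) = 11628. By convexity Σ_i C(r_i, 2) ≥ 102·C(z/102, 2) = z(z − 102)/(2·102), giving z² − 102z − 102·153·152 ≤ 0 and hence z ≤ (1/2)[102 + √(10404 + 4·2372112)] = (1/2)[102 + √9498852] ≈ (1/2)(102 + 3082.0208) = 1592.0104.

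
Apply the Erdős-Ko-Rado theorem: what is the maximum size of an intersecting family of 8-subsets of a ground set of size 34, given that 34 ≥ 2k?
max |F| = C(33, 7) = 4272048

The Erdős-Ko-Rado theorem states: for n ≥ 2k, an intersecting family of k-subsets of an n-element set has size at most C(n − 1, k − 1), with equality for 'star' families {A ⊆ [n] : |A| = k, i ∈ A} (fix an element i). For n = 34, k = 8: C(33, 7) = 4272048.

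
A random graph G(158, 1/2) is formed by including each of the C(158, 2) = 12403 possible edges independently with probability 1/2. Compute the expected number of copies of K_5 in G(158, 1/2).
E[# K_5] = C(158, 5) · (1/2)^C(5, 2) = 769754986 / 2^10 = 384877493/512 ≈ 751713.853516

For each 5-subset S of vertices (there are C(158, 5) = 769754986 such S), let X_S = 1 if S induces a K_5 (all C(5, 2) = 10 edges present). Then P(X_S = 1) = (1/2)^10 = 1/1024. By linearity of expectation, E[# K_5] = C(158, 5) · (1/2)^10 = 769754986 / 1024 = 384877493/512 ≈ 751713.853516.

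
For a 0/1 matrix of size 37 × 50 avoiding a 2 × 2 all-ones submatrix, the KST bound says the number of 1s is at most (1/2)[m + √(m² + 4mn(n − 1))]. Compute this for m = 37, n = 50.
z(37, 50; 2, 2) ≤ (1/2)[37 + √(37² + 4·37·50·49)] = (1/2)[37 + √363969] = 320.1492

Kővári–Sós–Turán: let r_1, ..., r_37 be the row sums and z = Σ r_i the total number of 1s. Each pair of columns can share at most one row with both entries 1 (else a 2×2 all-ones block appears), so Σ_i C(r_i, 2) ≤ C(50, 2) = 1225. By convexity Σ_i C(r_i, 2) ≥ 37·C(z/37, 2) = z(z − 37)/(2·37), giving z² − 37z − 37·50·49 ≤ 0 and hence z ≤ (1/2)[37 + √(1369 + 4·90650)] = (1/2)[37 + √363969] ≈ (1/2)(37 + 603.2984) = 320.1492.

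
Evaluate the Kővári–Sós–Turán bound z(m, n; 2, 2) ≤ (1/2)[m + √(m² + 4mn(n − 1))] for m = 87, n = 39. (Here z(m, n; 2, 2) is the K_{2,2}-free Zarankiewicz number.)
z(87, 39; 2, 2) ≤ (1/2)[87 + √(87² + 4·87·39·38)] = (1/2)[87 + √523305] = 405.1991

Kővári–Sós–Turán: let r_1, ..., r_87 be the row sums and z = Σ r_i the total number of 1s. Each pair of columns can share at most one row with both entries 1 (else a 2×2 all-ones block appears), so Σ_i C(r_i, 2) ≤ C(39, 2) = 741. By convexity Σ_i C(r_i, 2) ≥ 87·C(z/87, 2) = z(z − 87)/(2·87), giving z² − 87z − 87·39·38 ≤ 0 and hence z ≤ (1/2)[87 + √(7569 + 4·128934)] = (1/2)[87 + √523305] ≈ (1/2)(87 + 723.3982) = 405.1991.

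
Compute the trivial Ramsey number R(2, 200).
R(2, 200) = 200

R(2, k) = k for all k ≥ 2: in a 2-colouring of K_k, either some edge is red (a red K_2) or all edges are blue (a blue K_k). And K_{199} coloured all-blue has no blue K_200, so R(2, 200) > 199. Hence R(2, 200) = 200.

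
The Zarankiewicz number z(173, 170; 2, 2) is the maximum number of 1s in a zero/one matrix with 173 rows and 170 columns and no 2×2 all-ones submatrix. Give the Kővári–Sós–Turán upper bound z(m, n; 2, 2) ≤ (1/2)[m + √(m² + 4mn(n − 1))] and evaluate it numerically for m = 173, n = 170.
z(173, 170; 2, 2) ≤ (1/2)[173 + √(173² + 4·173·170·169)] = (1/2)[173 + √19911089] = 2317.5922

Kővári–Sós–Turán: let r_1, ..., r_173 be the row sums and z = Σ r_i the total number of 1s. Each pair of columns can share at most one row with both entries 1 (else a 2×2 all-ones block appears), so Σ_i C(r_i, 2) ≤ C(170, 2) = 14365. By convexity Σ_i C(r_i, 2) ≥ 173·C(z/173, 2) = z(z − 173)/(2·173), giving z² − 173z − 173·170·169 ≤ 0 and hence z ≤ (1/2)[173 + √(29929 + 4·4970290)] = (1/2)[173 + √19911089] ≈ (1/2)(173 + 4462.1843) = 2317.5922.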